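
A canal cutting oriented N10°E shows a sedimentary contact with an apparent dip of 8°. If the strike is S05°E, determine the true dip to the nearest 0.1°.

28.5°

β = acute angle between strike S05°E and section N10°E = 15°.
tan(true dip) = tan 8° / sin 15° = 0.5430
true dip = arctan 0.5430 = 28.50°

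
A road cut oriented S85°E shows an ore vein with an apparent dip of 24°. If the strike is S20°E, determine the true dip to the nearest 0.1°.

26.2°

β = acute angle between strike S20°E and section S85°E = 65°.
tan(true dip) = tan 24° / sin 65° = 0.4913
true dip = arctan 0.4913 = 26.16°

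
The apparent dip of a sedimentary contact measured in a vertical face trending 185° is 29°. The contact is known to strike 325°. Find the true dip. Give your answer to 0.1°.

The section is 40° from the strike.
tan δ = tan α / sin β = tan 29° / sin 40° = 0.5543 / 0.6428 = 0.8624
true dip = arctan 0.8624 = 40.77°

40.8°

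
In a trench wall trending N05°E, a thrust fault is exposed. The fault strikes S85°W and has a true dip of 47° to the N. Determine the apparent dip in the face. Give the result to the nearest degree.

47°

The strike is S85°W and the section trends N05°E; the acute angle between them is β = 80°.
tan α = tan 47° × sin 80° = 1.0724 × 0.9848 = 1.0561
apparent dip = arctan 1.0561 = 46.56°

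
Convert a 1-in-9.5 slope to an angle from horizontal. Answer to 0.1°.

6.0°

tan θ = 1/9.5 = 0.1053
θ = arctan(0.1053) = 6.01°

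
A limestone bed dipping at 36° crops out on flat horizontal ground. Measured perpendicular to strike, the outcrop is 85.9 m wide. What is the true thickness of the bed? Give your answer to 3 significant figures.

True thickness t = w · sin(dip) = 85.9 × sin 36°
t = 85.9 × 0.5878 = 50.491 m

50.5 m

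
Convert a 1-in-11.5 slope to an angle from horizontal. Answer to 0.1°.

5.0°

tan θ = 1/11.5 = 0.0870
θ = arctan(0.0870) = 4.97°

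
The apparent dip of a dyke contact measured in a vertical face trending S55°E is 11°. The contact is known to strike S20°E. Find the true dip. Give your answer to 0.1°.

18.7°

β = acute angle between strike S20°E and section S55°E = 35°.
tan δ = tan α / sin β = tan 11° / sin 35° = 0.1944 / 0.5736 = 0.3389
δ = arctan(0.3389) = 18.72°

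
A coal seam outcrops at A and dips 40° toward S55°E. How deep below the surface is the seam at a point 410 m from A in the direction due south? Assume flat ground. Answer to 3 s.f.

197 m

The hole lies 55° from the dip direction, so the down-dip offset is 410 × cos 55° = 235.17 m.
Depth = down-dip offset × tan(dip) = 235.17 × tan 40° = 235.17 × 0.8391
Depth = 197.33 m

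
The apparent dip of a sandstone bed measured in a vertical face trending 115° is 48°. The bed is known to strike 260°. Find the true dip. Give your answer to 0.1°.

62.7°

The section is 35° from the strike.
tan δ = tan α / sin β = tan 48° / sin 35° = 1.1106 / 0.5736 = 1.9363
true dip = arctan 1.9363 = 62.69°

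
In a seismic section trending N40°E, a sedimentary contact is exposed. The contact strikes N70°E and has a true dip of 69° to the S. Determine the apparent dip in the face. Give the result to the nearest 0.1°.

The section lies 30° from the strike.
tan α = tan 69° × sin 30° = 2.6051 × 0.5000 = 1.3025
α = arctan(1.3025) = 52.49°

52.5°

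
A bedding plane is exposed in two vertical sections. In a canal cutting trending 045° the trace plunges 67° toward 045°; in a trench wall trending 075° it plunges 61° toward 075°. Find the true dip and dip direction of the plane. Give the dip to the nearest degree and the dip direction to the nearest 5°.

Each apparent-dip line lies in the plane. As unit vectors (x east, y north, z up), v₁ plunges 67°→045° and v₂ plunges 61°→075°.
Cross product v₁ × v₂ gives the pole to the plane: n ∝ (0.126, 0.189, 0.095).
tan δ = √(n_x²+n_y²)/n_z = 0.228/0.095, so δ = 67.4°.
Dip direction = atan2(0.126, 0.189) = 34° (azimuth of n's horizontal projection).

true dip 67°, dip direction 035°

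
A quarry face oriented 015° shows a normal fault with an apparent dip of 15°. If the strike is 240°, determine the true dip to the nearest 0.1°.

β = acute angle between strike 240° and section 015° = 45°.
tan(true dip) = tan 15° / sin 45° = 0.3789
true dip = arctan 0.3789 = 20.75°

20.8°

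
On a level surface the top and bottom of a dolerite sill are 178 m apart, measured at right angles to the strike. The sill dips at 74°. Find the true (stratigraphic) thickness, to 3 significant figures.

171 m

True thickness t = w · sin(dip) = 178 × sin 74°
t = 178 × 0.9613 = 171.105 m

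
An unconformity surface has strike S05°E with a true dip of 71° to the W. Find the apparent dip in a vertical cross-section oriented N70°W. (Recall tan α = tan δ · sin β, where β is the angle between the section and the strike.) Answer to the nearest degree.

The section lies 65° from the strike.
tan α = tan 71° × sin 65° = 2.9042 × 0.9063 = 2.6321
apparent dip = arctan 2.6321 = 69.20°

69°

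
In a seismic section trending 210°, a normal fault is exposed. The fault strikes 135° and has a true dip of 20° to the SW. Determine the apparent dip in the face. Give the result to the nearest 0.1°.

19.4°

The strike is 135° and the section trends 210°; the acute angle between them is β = 75°.
tan α = tan 20° × sin 75° = 0.3640 × 0.9659 = 0.3516
apparent dip = arctan 0.3516 = 19.37°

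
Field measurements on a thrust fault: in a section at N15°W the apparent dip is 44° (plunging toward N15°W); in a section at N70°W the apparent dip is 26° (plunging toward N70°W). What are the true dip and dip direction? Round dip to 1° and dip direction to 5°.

Each apparent-dip line lies in the plane. As unit vectors (x east, y north, z up), v₁ plunges 44°→N15°W and v₂ plunges 26°→N70°W.
n = v₁ × v₂ = (-0.091, 0.505, 0.530) (taken with n_z > 0).
True dip = arccos(n_z / |n|) = arccos(0.7181) = 44.1°.
Dip direction = atan2(-0.091, 0.505) = 350° (azimuth of n's horizontal projection).

true dip 44°, dip direction 350°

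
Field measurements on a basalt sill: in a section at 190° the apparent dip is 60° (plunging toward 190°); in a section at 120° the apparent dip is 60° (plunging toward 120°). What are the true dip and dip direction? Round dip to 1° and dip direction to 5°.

true dip 65°, dip direction 155°

Each apparent-dip line lies in the plane. As unit vectors (x east, y north, z up), v₁ plunges 60°→190° and v₂ plunges 60°→120°.
The plane normal is n = v₁ × v₂ ∝ (0.210, -0.450, 0.235).
True dip = arccos(n_z / |n|) = arccos(0.4275) = 64.7°.
Dip direction = atan2(0.210, -0.450) = 155° (azimuth of n's horizontal projection).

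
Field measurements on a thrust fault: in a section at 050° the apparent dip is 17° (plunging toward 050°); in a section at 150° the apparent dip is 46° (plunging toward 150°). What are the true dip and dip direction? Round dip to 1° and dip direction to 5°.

The two traces are lines in the plane: v₁ = (sin 50°·cos 17°, cos 50°·cos 17°, −sin 17°), v₂ = (sin 150°·cos 46°, cos 150°·cos 46°, −sin 46°).
n = v₁ × v₂ = (0.618, -0.425, 0.654) (taken with n_z > 0).
True dip = arccos(n_z / |n|) = arccos(0.6572) = 48.9°.
Dip direction = atan2(0.618, -0.425) = 125° (azimuth of n's horizontal projection).

true dip 49°, dip direction 125°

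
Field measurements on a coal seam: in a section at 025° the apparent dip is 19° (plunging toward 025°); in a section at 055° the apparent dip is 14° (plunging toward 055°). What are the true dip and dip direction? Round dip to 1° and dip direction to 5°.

The two traces are lines in the plane: v₁ = (sin 25°·cos 19°, cos 25°·cos 19°, −sin 19°), v₂ = (sin 55°·cos 14°, cos 55°·cos 14°, −sin 14°).
The plane normal is n = v₁ × v₂ ∝ (0.026, 0.162, 0.459).
tan δ = √(n_x²+n_y²)/n_z = 0.164/0.459, so δ = 19.7°.
Dip direction = azimuth of (n_x, n_y) = atan2(0.026, 0.162) = 9°.

true dip 20°, dip direction 010°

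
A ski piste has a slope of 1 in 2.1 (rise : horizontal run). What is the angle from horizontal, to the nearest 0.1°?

tan θ = 1/2.1 = 0.4762
θ = arctan(0.4762) = 25.46°

25.5°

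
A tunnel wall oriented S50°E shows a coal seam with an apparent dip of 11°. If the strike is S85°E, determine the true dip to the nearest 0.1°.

18.7°

β = acute angle between strike S85°E and section S50°E = 35°.
tan δ = tan α / sin β = tan 11° / sin 35° = 0.1944 / 0.5736 = 0.3389
true dip = arctan 0.3389 = 18.72°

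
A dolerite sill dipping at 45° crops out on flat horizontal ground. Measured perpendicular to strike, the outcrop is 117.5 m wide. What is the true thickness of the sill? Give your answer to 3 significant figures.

True thickness t = w · sin(dip) = 117.5 × sin 45°
t = 117.5 × 0.7071 = 83.085 m

83.1 m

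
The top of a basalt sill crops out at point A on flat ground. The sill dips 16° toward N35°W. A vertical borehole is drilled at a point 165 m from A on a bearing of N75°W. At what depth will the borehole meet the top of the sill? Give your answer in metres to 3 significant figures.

The hole lies 40° from the dip direction, so the down-dip offset is 165 × cos 40° = 126.40 m.
Depth = down-dip offset × tan(dip) = 126.40 × tan 16° = 126.40 × 0.2867
Depth = 36.24 m

36.2 m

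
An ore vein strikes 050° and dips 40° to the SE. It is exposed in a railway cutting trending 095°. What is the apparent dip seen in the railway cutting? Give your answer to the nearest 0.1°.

30.7°

The strike is 050° and the section trends 095°; the acute angle between them is β = 45°.
tan α = tan 40° × sin 45° = 0.8391 × 0.7071 = 0.5933
apparent dip = arctan 0.5933 = 30.68°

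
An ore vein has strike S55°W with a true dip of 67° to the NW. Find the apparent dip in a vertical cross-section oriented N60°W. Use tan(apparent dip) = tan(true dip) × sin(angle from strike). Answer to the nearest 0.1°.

Angle between strike (S55°W) and section (N60°W): β = 65°.
tan α = tan 67° × sin 65° = 2.3559 × 0.9063 = 2.1351
apparent dip = arctan 2.1351 = 64.90°

64.9°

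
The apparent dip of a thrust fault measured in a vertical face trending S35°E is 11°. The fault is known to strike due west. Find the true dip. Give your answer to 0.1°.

13.3°

The section is 55° from the strike.
tan δ = tan α / sin β = tan 11° / sin 55° = 0.1944 / 0.8192 = 0.2373
δ = arctan(0.2373) = 13.35°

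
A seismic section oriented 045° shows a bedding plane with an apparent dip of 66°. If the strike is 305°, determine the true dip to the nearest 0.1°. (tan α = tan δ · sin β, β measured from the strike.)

The section is 80° from the strike.
tan(true dip) = tan 66° / sin 80° = 2.2807
true dip = arctan 2.2807 = 66.32°

66.3°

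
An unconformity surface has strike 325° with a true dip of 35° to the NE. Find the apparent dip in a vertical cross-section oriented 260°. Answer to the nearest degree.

The section lies 65° from the strike.
tan(apparent dip) = tan 35° · sin 65° = 0.6346
apparent dip = arctan 0.6346 = 32.40°

32°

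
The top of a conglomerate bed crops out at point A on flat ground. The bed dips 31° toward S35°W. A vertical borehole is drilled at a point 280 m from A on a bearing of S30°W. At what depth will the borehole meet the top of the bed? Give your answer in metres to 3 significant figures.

The hole lies 5° from the dip direction, so the down-dip offset is 280 × cos 5° = 278.93 m.
Depth = down-dip offset × tan(dip) = 278.93 × tan 31° = 278.93 × 0.6009
Depth = 167.60 m

168 m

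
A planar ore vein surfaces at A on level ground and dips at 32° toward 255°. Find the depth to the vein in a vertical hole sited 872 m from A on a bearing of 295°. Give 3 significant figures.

417 m

The hole lies 40° from the dip direction, so the down-dip offset is 872 × cos 40° = 667.99 m.
Depth = down-dip offset × tan(dip) = 667.99 × tan 32° = 667.99 × 0.6249
Depth = 417.41 m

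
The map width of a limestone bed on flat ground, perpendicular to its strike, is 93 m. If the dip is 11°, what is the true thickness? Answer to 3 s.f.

True thickness t = w · sin(dip) = 93 × sin 11°
t = 93 × 0.1908 = 17.745 m

17.7 m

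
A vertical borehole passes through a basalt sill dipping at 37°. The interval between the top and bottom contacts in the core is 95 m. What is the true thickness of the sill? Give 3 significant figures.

True thickness t = h · cos(dip) = 95 × cos 37°
t = 95 × 0.7986 = 75.870 m

75.9 m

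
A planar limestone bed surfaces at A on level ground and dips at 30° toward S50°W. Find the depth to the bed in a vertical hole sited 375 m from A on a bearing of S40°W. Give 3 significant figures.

213 m

The hole lies 10° from the dip direction, so the down-dip offset is 375 × cos 10° = 369.30 m.
Depth = down-dip offset × tan(dip) = 369.30 × tan 30° = 369.30 × 0.5774
Depth = 213.22 m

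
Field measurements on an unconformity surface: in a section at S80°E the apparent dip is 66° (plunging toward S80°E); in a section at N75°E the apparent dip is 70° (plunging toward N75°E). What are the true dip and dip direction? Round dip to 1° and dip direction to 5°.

Represent each trace as a vector plunging at its apparent dip toward its trend (east-north-up frame): v₁ = (0.401, -0.071, -0.914), v₂ = (0.330, 0.089, -0.940).
The plane normal is n = v₁ × v₂ ∝ (0.147, 0.075, 0.059).
True dip = arccos(n_z / |n|) = arccos(0.3355) = 70.4°.
Dip direction = azimuth of (n_x, n_y) = atan2(0.147, 0.075) = 63°.

true dip 70°, dip direction 065°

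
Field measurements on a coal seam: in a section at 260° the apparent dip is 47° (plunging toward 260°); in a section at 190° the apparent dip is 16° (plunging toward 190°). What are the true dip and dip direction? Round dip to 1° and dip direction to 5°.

The two traces are lines in the plane: v₁ = (sin 260°·cos 47°, cos 260°·cos 47°, −sin 47°), v₂ = (sin 190°·cos 16°, cos 190°·cos 16°, −sin 16°).
n = v₁ × v₂ = (-0.660, -0.063, 0.616) (taken with n_z > 0).
tan δ = √(n_x²+n_y²)/n_z = 0.663/0.616, so δ = 47.1°.
The horizontal component of n points toward azimuth atan2(n_x, n_y) = 265°, the dip direction.

true dip 47°, dip direction 265°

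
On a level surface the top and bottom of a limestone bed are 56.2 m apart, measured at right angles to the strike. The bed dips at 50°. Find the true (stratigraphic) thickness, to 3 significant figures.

43.1 m

True thickness t = w · sin(dip) = 56.2 × sin 50°
t = 56.2 × 0.7660 = 43.052 m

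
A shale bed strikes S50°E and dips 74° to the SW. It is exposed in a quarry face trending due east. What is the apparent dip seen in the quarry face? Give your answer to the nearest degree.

66°

The strike is S50°E and the section trends due east; the acute angle between them is β = 40°.
tan α = tan 74° × sin 40° = 3.4874 × 0.6428 = 2.2417
α = arctan(2.2417) = 65.96°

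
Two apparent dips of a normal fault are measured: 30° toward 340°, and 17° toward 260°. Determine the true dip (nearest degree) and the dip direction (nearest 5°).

true dip 32°, dip direction 320°

The two traces are lines in the plane: v₁ = (sin 340°·cos 30°, cos 340°·cos 30°, −sin 30°), v₂ = (sin 260°·cos 17°, cos 260°·cos 17°, −sin 17°).
n = v₁ × v₂ = (-0.321, 0.384, 0.816) (taken with n_z > 0).
tan δ = √(n_x²+n_y²)/n_z = 0.501/0.816, so δ = 31.5°.
Dip direction = atan2(-0.321, 0.384) = 320° (azimuth of n's horizontal projection).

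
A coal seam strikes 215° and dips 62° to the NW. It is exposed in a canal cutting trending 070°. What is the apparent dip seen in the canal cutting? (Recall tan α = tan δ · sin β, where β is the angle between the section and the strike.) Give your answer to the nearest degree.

The strike is 215° and the section trends 070°; the acute angle between them is β = 35°.
tan α = tan 62° × sin 35° = 1.8807 × 0.5736 = 1.0787
apparent dip = arctan 1.0787 = 47.17°

47°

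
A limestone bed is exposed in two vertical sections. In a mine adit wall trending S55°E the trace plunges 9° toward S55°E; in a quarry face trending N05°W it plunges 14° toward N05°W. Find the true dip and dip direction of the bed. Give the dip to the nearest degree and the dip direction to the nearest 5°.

true dip 26°, dip direction 055°

Each apparent-dip line lies in the plane. As unit vectors (x east, y north, z up), v₁ plunges 9°→S55°E and v₂ plunges 14°→N05°W.
Cross product v₁ × v₂ gives the pole to the plane: n ∝ (0.288, 0.209, 0.734).
Dip δ = arctan(|n_h|/n_z) = arctan(0.356/0.734) = 25.9°.
Dip direction = atan2(0.288, 0.209) = 54° (azimuth of n's horizontal projection).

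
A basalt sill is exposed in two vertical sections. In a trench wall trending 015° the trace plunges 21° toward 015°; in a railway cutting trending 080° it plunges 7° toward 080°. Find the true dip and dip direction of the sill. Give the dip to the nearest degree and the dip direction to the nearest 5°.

The two traces are lines in the plane: v₁ = (sin 15°·cos 21°, cos 15°·cos 21°, −sin 21°), v₂ = (sin 80°·cos 7°, cos 80°·cos 7°, −sin 7°).
The plane normal is n = v₁ × v₂ ∝ (0.048, 0.321, 0.840).
Dip δ = arctan(|n_h|/n_z) = arctan(0.324/0.840) = 21.1°.
Dip direction = atan2(0.048, 0.321) = 9° (azimuth of n's horizontal projection).

true dip 21°, dip direction 010°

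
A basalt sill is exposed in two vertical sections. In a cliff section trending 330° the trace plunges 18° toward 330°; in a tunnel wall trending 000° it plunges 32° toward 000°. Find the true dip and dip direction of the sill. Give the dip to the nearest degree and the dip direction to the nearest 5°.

Represent each trace as a vector plunging at its apparent dip toward its trend (east-north-up frame): v₁ = (-0.476, 0.824, -0.309), v₂ = (0.000, 0.848, -0.530).
The plane normal is n = v₁ × v₂ ∝ (0.174, 0.252, 0.403).
True dip = arccos(n_z / |n|) = arccos(0.7962) = 37.2°.
Dip direction = atan2(0.174, 0.252) = 35° (azimuth of n's horizontal projection).

true dip 37°, dip direction 035°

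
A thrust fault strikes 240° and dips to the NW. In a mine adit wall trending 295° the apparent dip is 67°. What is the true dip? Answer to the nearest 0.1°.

The section is 55° from the strike.
tan δ = tan α / sin β = tan 67° / sin 55° = 2.3559 / 0.8192 = 2.8760
true dip = arctan 2.8760 = 70.83°

70.8°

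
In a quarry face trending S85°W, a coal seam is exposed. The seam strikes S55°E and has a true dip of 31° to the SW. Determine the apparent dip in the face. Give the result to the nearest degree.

Angle between strike (S55°E) and section (S85°W): β = 40°.
tan(apparent dip) = tan 31° · sin 40° = 0.3862
α = arctan(0.3862) = 21.12°

21°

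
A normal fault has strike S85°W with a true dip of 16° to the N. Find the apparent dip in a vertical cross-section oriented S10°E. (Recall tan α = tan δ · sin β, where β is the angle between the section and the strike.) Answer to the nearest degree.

16°

The section lies 85° from the strike.
tan α = tan 16° × sin 85° = 0.2867 × 0.9962 = 0.2857
α = arctan(0.2857) = 15.94°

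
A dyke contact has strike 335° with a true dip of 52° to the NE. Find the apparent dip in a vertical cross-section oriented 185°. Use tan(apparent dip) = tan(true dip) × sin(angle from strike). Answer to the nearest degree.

The strike is 335° and the section trends 185°; the acute angle between them is β = 30°.
tan(apparent dip) = tan 52° · sin 30° = 0.6400
apparent dip = arctan 0.6400 = 32.62°

33°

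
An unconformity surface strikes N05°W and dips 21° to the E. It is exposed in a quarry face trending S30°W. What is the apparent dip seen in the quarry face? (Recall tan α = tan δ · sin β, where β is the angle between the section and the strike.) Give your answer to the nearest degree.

Angle between strike (N05°W) and section (S30°W): β = 35°.
tan(apparent dip) = tan 21° · sin 35° = 0.2202
α = arctan(0.2202) = 12.42°

12°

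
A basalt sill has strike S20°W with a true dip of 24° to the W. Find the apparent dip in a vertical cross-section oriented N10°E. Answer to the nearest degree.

Angle between strike (S20°W) and section (N10°E): β = 10°.
tan(apparent dip) = tan 24° · sin 10° = 0.0773
apparent dip = arctan 0.0773 = 4.42°

4°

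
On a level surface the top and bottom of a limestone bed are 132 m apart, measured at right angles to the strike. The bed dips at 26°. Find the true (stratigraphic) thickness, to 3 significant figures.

57.9 m

True thickness t = w · sin(dip) = 132 × sin 26°
t = 132 × 0.4384 = 57.865 m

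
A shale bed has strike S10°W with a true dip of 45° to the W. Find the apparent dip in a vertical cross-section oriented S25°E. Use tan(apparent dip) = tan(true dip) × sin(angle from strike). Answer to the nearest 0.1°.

29.8°

The strike is S10°W and the section trends S25°E; the acute angle between them is β = 35°.
tan(apparent dip) = tan 45° · sin 35° = 0.5736
α = arctan(0.5736) = 29.84°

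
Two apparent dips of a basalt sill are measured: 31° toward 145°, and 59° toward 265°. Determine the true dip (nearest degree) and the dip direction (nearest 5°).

Represent each trace as a vector plunging at its apparent dip toward its trend (east-north-up frame): v₁ = (0.492, -0.702, -0.515), v₂ = (-0.513, -0.045, -0.857).
Cross product v₁ × v₂ gives the pole to the plane: n ∝ (-0.579, -0.686, 0.382).
Dip δ = arctan(|n_h|/n_z) = arctan(0.897/0.382) = 66.9°.
Dip direction = azimuth of (n_x, n_y) = atan2(-0.579, -0.686) = 220°.

true dip 67°, dip direction 220°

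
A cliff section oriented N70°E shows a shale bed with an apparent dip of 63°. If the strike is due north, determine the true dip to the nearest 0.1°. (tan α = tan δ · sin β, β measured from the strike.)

β = acute angle between strike due north and section N70°E = 70°.
tan(true dip) = tan 63° / sin 70° = 2.0886
true dip = arctan 2.0886 = 64.42°

64.4°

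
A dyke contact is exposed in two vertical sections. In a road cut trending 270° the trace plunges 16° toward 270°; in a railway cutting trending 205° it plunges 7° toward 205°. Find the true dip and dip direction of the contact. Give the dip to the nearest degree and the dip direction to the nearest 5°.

true dip 16°, dip direction 270°

Represent each trace as a vector plunging at its apparent dip toward its trend (east-north-up frame): v₁ = (-0.961, -0.000, -0.276), v₂ = (-0.419, -0.900, -0.122).
n = v₁ × v₂ = (-0.248, -0.002, 0.865) (taken with n_z > 0).
tan δ = √(n_x²+n_y²)/n_z = 0.248/0.865, so δ = 16.0°.
The horizontal component of n points toward azimuth atan2(n_x, n_y) = 270°, the dip direction.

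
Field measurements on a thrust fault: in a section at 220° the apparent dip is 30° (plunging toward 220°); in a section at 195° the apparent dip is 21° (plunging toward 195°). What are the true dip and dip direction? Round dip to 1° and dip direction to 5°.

true dip 34°, dip direction 250°

Represent each trace as a vector plunging at its apparent dip toward its trend (east-north-up frame): v₁ = (-0.557, -0.663, -0.500), v₂ = (-0.242, -0.902, -0.358).
The plane normal is n = v₁ × v₂ ∝ (-0.213, -0.079, 0.342).
Dip δ = arctan(|n_h|/n_z) = arctan(0.227/0.342) = 33.6°.
The horizontal component of n points toward azimuth atan2(n_x, n_y) = 250°, the dip direction.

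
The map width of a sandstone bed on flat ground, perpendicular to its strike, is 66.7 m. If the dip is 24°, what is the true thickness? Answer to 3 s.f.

27.1 m

True thickness t = w · sin(dip) = 66.7 × sin 24°
t = 66.7 × 0.4067 = 27.129 m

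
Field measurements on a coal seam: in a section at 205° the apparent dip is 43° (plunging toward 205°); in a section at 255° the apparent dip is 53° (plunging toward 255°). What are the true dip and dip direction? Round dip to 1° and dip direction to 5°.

Represent each trace as a vector plunging at its apparent dip toward its trend (east-north-up frame): v₁ = (-0.309, -0.663, -0.682), v₂ = (-0.581, -0.156, -0.799).
The plane normal is n = v₁ × v₂ ∝ (-0.423, -0.150, 0.337).
tan δ = √(n_x²+n_y²)/n_z = 0.449/0.337, so δ = 53.1°.
The horizontal component of n points toward azimuth atan2(n_x, n_y) = 251°, the dip direction.

true dip 53°, dip direction 250°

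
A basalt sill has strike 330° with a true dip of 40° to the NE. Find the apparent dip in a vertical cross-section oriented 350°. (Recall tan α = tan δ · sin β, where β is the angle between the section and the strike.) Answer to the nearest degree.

16°

Angle between strike (330°) and section (350°): β = 20°.
tan(apparent dip) = tan 40° · sin 20° = 0.2870
α = arctan(0.2870) = 16.01°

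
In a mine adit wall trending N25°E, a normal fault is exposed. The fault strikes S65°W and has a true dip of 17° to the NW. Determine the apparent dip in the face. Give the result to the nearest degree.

11°

The strike is S65°W and the section trends N25°E; the acute angle between them is β = 40°.
tan(apparent dip) = tan 17° · sin 40° = 0.1965
apparent dip = arctan 0.1965 = 11.12°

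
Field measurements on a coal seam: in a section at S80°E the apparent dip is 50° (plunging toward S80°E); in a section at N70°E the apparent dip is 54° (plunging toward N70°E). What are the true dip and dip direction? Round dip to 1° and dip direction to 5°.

Each apparent-dip line lies in the plane. As unit vectors (x east, y north, z up), v₁ plunges 50°→S80°E and v₂ plunges 54°→N70°E.
n = v₁ × v₂ = (0.244, 0.089, 0.189) (taken with n_z > 0).
Dip δ = arctan(|n_h|/n_z) = arctan(0.260/0.189) = 54.0°.
Dip direction = atan2(0.244, 0.089) = 70° (azimuth of n's horizontal projection).

true dip 54°, dip direction 070°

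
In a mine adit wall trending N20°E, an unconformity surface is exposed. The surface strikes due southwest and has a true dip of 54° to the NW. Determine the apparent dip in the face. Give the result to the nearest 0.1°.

The section lies 25° from the strike.
tan α = tan 54° × sin 25° = 1.3764 × 0.4226 = 0.5817
α = arctan(0.5817) = 30.19°

30.2°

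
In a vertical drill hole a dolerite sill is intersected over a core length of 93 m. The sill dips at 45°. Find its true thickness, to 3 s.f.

65.8 m

True thickness t = h · cos(dip) = 93 × cos 45°
t = 93 × 0.7071 = 65.761 m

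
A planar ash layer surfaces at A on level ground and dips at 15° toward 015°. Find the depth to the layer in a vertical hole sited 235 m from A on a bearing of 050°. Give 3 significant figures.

51.6 m

The hole lies 35° from the dip direction, so the down-dip offset is 235 × cos 35° = 192.50 m.
Depth = down-dip offset × tan(dip) = 192.50 × tan 15° = 192.50 × 0.2679
Depth = 51.58 m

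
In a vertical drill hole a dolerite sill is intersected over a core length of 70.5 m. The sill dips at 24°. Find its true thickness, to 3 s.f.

True thickness t = h · cos(dip) = 70.5 × cos 24°
t = 70.5 × 0.9135 = 64.405 m

64.4 m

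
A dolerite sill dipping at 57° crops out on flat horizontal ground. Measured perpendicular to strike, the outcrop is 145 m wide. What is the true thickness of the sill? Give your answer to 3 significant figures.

True thickness t = w · sin(dip) = 145 × sin 57°
t = 145 × 0.8387 = 121.607 m

122 m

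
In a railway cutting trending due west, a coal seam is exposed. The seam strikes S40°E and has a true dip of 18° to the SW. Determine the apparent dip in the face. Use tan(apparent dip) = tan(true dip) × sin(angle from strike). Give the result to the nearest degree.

Angle between strike (S40°E) and section (due west): β = 50°.
tan(apparent dip) = tan 18° · sin 50° = 0.2489
α = arctan(0.2489) = 13.98°

14°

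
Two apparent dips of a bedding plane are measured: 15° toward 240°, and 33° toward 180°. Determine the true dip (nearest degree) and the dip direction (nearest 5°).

true dip 33°, dip direction 175°

Each apparent-dip line lies in the plane. As unit vectors (x east, y north, z up), v₁ plunges 15°→240° and v₂ plunges 33°→180°.
The plane normal is n = v₁ × v₂ ∝ (0.046, -0.456, 0.702).
Dip δ = arctan(|n_h|/n_z) = arctan(0.458/0.702) = 33.1°.
The horizontal component of n points toward azimuth atan2(n_x, n_y) = 174°, the dip direction.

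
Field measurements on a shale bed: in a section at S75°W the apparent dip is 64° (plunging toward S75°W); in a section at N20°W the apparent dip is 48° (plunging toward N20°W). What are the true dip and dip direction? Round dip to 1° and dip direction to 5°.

Each apparent-dip line lies in the plane. As unit vectors (x east, y north, z up), v₁ plunges 64°→S75°W and v₂ plunges 48°→N20°W.
Cross product v₁ × v₂ gives the pole to the plane: n ∝ (-0.649, 0.109, 0.292).
True dip = arccos(n_z / |n|) = arccos(0.4056) = 66.1°.
Dip direction = atan2(-0.649, 0.109) = 280° (azimuth of n's horizontal projection).

true dip 66°, dip direction 280°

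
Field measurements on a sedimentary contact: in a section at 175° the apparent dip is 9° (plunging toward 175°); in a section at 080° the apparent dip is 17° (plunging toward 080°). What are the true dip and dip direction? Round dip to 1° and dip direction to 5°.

true dip 20°, dip direction 110°

Represent each trace as a vector plunging at its apparent dip toward its trend (east-north-up frame): v₁ = (0.086, -0.984, -0.156), v₂ = (0.942, 0.166, -0.292).
The plane normal is n = v₁ × v₂ ∝ (0.314, -0.122, 0.941).
Dip δ = arctan(|n_h|/n_z) = arctan(0.337/0.941) = 19.7°.
The horizontal component of n points toward azimuth atan2(n_x, n_y) = 111°, the dip direction.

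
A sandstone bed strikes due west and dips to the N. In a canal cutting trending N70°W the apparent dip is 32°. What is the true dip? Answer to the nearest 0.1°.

β = acute angle between strike due west and section N70°W = 20°.
tan(true dip) = tan 32° / sin 20° = 1.8270
δ = arctan(1.8270) = 61.31°

61.3°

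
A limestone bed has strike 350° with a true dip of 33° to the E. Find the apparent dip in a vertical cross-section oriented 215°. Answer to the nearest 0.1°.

24.7°

The strike is 350° and the section trends 215°; the acute angle between them is β = 45°.
tan(apparent dip) = tan 33° · sin 45° = 0.4592
α = arctan(0.4592) = 24.66°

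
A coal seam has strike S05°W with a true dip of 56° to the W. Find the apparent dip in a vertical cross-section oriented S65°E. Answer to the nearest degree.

54°

Angle between strike (S05°W) and section (S65°E): β = 70°.
tan α = tan 56° × sin 70° = 1.4826 × 0.9397 = 1.3932
apparent dip = arctan 1.3932 = 54.33°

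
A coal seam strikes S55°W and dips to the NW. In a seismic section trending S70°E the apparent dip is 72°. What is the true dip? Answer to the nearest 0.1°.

β = acute angle between strike S55°W and section S70°E = 55°.
tan δ = tan α / sin β = tan 72° / sin 55° = 3.0777 / 0.8192 = 3.7572
δ = arctan(3.7572) = 75.10°

75.1°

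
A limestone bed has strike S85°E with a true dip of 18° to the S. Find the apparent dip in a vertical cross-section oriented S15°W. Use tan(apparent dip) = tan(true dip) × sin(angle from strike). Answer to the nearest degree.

18°

Angle between strike (S85°E) and section (S15°W): β = 80°.
tan α = tan 18° × sin 80° = 0.3249 × 0.9848 = 0.3200
α = arctan(0.3200) = 17.74°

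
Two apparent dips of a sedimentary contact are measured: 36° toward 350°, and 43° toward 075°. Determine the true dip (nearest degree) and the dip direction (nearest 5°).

Represent each trace as a vector plunging at its apparent dip toward its trend (east-north-up frame): v₁ = (-0.140, 0.797, -0.588), v₂ = (0.706, 0.189, -0.682).
The plane normal is n = v₁ × v₂ ∝ (0.432, 0.511, 0.589).
Dip δ = arctan(|n_h|/n_z) = arctan(0.669/0.589) = 48.6°.
Dip direction = azimuth of (n_x, n_y) = atan2(0.432, 0.511) = 40°.

true dip 49°, dip direction 040°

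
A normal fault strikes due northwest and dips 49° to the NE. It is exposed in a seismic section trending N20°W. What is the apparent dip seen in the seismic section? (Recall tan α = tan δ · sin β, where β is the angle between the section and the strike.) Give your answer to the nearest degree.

The strike is due northwest and the section trends N20°W; the acute angle between them is β = 25°.
tan(apparent dip) = tan 49° · sin 25° = 0.4862
apparent dip = arctan 0.4862 = 25.93°

26°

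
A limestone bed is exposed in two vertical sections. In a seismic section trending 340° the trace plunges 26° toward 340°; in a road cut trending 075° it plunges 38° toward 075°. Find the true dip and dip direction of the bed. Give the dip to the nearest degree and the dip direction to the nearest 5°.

Each apparent-dip line lies in the plane. As unit vectors (x east, y north, z up), v₁ plunges 26°→340° and v₂ plunges 38°→075°.
The plane normal is n = v₁ × v₂ ∝ (0.431, 0.523, 0.706).
Dip δ = arctan(|n_h|/n_z) = arctan(0.677/0.706) = 43.8°.
Dip direction = atan2(0.431, 0.523) = 39° (azimuth of n's horizontal projection).

true dip 44°, dip direction 040°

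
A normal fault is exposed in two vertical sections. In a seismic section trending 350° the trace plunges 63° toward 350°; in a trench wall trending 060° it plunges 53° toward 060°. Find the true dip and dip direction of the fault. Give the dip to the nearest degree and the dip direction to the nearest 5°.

The two traces are lines in the plane: v₁ = (sin 350°·cos 63°, cos 350°·cos 63°, −sin 63°), v₂ = (sin 60°·cos 53°, cos 60°·cos 53°, −sin 53°).
Cross product v₁ × v₂ gives the pole to the plane: n ∝ (0.089, 0.527, 0.257).
True dip = arccos(n_z / |n|) = arccos(0.4328) = 64.4°.
Dip direction = azimuth of (n_x, n_y) = atan2(0.089, 0.527) = 10°.

true dip 64°, dip direction 010°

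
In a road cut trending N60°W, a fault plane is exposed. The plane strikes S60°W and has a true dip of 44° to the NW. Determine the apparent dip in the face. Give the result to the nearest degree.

40°

Angle between strike (S60°W) and section (N60°W): β = 60°.
tan(apparent dip) = tan 44° · sin 60° = 0.8363
α = arctan(0.8363) = 39.91°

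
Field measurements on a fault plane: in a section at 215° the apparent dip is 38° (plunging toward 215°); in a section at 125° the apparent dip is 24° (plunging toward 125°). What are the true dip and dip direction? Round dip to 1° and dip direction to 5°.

true dip 42°, dip direction 185°

Represent each trace as a vector plunging at its apparent dip toward its trend (east-north-up frame): v₁ = (-0.452, -0.646, -0.616), v₂ = (0.748, -0.524, -0.407).
The plane normal is n = v₁ × v₂ ∝ (-0.060, -0.645, 0.720).
Dip δ = arctan(|n_h|/n_z) = arctan(0.647/0.720) = 42.0°.
Dip direction = atan2(-0.060, -0.645) = 185° (azimuth of n's horizontal projection).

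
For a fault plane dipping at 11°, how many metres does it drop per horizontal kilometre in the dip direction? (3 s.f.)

drop per km = 1000 × tan 11° = 1000 × 0.1944

194 m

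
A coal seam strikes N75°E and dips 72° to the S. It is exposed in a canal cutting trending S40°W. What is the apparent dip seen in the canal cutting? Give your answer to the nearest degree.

Angle between strike (N75°E) and section (S40°W): β = 35°.
tan α = tan 72° × sin 35° = 3.0777 × 0.5736 = 1.7653
α = arctan(1.7653) = 60.47°

60°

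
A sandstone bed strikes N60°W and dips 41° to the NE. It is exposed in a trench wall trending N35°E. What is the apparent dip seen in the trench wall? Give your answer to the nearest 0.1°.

The strike is N60°W and the section trends N35°E; the acute angle between them is β = 85°.
tan α = tan 41° × sin 85° = 0.8693 × 0.9962 = 0.8660
α = arctan(0.8660) = 40.89°

40.9°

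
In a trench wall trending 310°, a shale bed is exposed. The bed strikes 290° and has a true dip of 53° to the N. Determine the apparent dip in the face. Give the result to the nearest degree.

The section lies 20° from the strike.
tan(apparent dip) = tan 53° · sin 20° = 0.4539
apparent dip = arctan 0.4539 = 24.41°

24°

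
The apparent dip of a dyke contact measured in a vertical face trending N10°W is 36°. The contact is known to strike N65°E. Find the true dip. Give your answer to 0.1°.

36.9°

The section is 75° from the strike.
tan δ = tan α / sin β = tan 36° / sin 75° = 0.7265 / 0.9659 = 0.7522
δ = arctan(0.7522) = 36.95°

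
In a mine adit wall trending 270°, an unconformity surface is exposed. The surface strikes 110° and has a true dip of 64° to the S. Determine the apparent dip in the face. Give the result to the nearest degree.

35°

The strike is 110° and the section trends 270°; the acute angle between them is β = 20°.
tan α = tan 64° × sin 20° = 2.0503 × 0.3420 = 0.7012
apparent dip = arctan 0.7012 = 35.04°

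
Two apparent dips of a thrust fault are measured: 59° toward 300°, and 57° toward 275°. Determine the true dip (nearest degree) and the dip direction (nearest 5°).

Represent each trace as a vector plunging at its apparent dip toward its trend (east-north-up frame): v₁ = (-0.446, 0.258, -0.857), v₂ = (-0.543, 0.047, -0.839).
n = v₁ × v₂ = (-0.175, 0.091, 0.119) (taken with n_z > 0).
tan δ = √(n_x²+n_y²)/n_z = 0.197/0.119, so δ = 59.0°.
Dip direction = atan2(-0.175, 0.091) = 297° (azimuth of n's horizontal projection).

true dip 59°, dip direction 295°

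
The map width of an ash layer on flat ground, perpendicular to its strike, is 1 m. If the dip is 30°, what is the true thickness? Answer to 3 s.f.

0.500 m

True thickness t = w · sin(dip) = 1 × sin 30°
t = 1 × 0.5000 = 0.500 m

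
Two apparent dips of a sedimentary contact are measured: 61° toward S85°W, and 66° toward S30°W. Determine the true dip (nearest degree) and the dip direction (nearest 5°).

Represent each trace as a vector plunging at its apparent dip toward its trend (east-north-up frame): v₁ = (-0.483, -0.042, -0.875), v₂ = (-0.203, -0.352, -0.914).
The plane normal is n = v₁ × v₂ ∝ (-0.269, -0.263, 0.162).
Dip δ = arctan(|n_h|/n_z) = arctan(0.377/0.162) = 66.8°.
The horizontal component of n points toward azimuth atan2(n_x, n_y) = 226°, the dip direction.

true dip 67°, dip direction 225°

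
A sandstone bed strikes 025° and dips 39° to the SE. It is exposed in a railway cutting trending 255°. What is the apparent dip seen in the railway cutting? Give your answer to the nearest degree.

The section lies 50° from the strike.
tan(apparent dip) = tan 39° · sin 50° = 0.6203
apparent dip = arctan 0.6203 = 31.81°

32°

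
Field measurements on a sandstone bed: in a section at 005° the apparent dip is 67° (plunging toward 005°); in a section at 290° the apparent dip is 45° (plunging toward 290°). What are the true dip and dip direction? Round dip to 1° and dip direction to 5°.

true dip 67°, dip direction 355°

Each apparent-dip line lies in the plane. As unit vectors (x east, y north, z up), v₁ plunges 67°→005° and v₂ plunges 45°→290°.
Cross product v₁ × v₂ gives the pole to the plane: n ∝ (-0.053, 0.636, 0.267).
True dip = arccos(n_z / |n|) = arccos(0.3860) = 67.3°.
The horizontal component of n points toward azimuth atan2(n_x, n_y) = 355°, the dip direction.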